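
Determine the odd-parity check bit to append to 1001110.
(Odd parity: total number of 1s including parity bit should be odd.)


Number of 1s in data: 4
Parity bit: 1

1


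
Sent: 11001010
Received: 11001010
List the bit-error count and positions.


XOR: 00000000

0 errors (received matches sent)


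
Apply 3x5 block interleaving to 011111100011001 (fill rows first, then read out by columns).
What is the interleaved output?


Matrix:
  01111
  11000
  11001
Read columns: 011111100100101

011111100100101


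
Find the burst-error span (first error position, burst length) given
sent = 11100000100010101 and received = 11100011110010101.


XOR: 00000011010000000

Burst at position 6, length 4


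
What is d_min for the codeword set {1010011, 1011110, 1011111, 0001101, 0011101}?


Comparing all pairs, minimum distance: 1
Can detect 0 errors, correct 0 errors

1


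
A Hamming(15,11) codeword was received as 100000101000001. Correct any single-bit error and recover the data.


Syndrome = 0: no error detected

Data: 00011000001 (no errors)


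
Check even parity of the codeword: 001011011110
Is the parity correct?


Number of 1s: 7

No, parity error (7 ones)


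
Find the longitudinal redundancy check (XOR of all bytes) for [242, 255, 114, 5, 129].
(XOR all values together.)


XOR chain: 242 ^ 255 ^ 114 ^ 5 ^ 129 = 251

251


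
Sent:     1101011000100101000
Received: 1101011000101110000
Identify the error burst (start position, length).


XOR: 0000000000001011000

Burst at position 12, length 4


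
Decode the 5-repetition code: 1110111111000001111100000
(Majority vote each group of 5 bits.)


Groups: 11101, 11111, 00000, 11111, 00000
Majority votes: 11010

11010


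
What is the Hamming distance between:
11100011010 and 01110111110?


XOR: 10010100100
Count of 1s: 4

4


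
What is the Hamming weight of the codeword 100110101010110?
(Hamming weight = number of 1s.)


Counting 1s in 100110101010110

8


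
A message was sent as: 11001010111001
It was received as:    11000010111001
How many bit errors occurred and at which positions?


XOR: 00001000000000

1 error(s) at position(s): 4


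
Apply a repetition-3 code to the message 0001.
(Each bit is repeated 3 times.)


Each bit -> 3 copies

000000000111


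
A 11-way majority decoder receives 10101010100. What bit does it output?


Ones: 5 out of 11
Threshold: 6

0 (5/11 voted 1)


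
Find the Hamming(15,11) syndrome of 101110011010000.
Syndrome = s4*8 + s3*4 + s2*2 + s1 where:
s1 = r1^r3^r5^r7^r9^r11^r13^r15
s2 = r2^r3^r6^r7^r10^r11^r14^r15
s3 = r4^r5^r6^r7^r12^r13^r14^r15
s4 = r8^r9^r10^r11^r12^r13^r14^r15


s1=1, s2=0, s3=0, s4=1

Syndrome = 9 (error at position 9)


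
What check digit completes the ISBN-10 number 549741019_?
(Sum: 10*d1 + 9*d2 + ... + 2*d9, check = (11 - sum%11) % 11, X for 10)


Weighted sum: 257
257 mod 11 = 4

Check digit: 7


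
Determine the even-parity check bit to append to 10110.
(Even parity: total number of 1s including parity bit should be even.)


Number of 1s in data: 3
Parity bit: 1

1


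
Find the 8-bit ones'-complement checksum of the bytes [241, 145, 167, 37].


Sum = 590 mod 256 = 78
Complement = 177

177


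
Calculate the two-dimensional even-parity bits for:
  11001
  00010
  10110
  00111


Row parities: 1111
Column parities: 01010

Row P: 1111, Col P: 01010, Corner: 0


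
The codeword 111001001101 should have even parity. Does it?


Number of 1s: 7

No, parity error (7 ones)


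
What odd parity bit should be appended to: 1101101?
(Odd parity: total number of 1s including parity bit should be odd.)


Number of 1s in data: 5
Parity bit: 0

0


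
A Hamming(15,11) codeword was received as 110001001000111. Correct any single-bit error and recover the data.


Syndrome = 0: no error detected

Data: 00101000111 (no errors)


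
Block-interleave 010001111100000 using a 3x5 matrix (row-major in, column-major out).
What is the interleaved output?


Matrix:
  01000
  11111
  00000
Read columns: 010110010010010

010110010010010


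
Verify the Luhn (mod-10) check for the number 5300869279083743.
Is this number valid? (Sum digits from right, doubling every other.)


Luhn sum = 74
74 mod 10 = 4

Invalid (Luhn sum mod 10 = 4)


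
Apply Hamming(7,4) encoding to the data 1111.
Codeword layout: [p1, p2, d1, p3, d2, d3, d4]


Parity bits: p1=1, p2=1, p3=1

1111111


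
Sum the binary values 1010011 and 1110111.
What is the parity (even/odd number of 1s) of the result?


1010011 = 83
1110111 = 119
Sum = 202 = 11001010
1s count = 4

even parity (4 ones in 11001010)


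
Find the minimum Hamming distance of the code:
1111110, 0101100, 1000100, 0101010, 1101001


Comparing all pairs, minimum distance: 2
Can detect 1 errors, correct 0 errors

2


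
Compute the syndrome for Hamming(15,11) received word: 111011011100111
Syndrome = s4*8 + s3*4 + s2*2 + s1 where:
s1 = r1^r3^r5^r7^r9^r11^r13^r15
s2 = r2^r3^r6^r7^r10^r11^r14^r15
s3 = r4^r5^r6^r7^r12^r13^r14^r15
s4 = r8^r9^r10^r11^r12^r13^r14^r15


s1=0, s2=0, s3=1, s4=0

Syndrome = 4 (error at position 4)


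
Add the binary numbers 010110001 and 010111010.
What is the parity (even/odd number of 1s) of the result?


010110001 = 177
010111010 = 186
Sum = 363 = 101101011
1s count = 6

even parity (6 ones in 101101011)


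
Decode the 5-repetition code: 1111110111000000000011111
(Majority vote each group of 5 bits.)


Groups: 11111, 10111, 00000, 00000, 11111
Majority votes: 11001

11001


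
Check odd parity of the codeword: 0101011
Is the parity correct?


Number of 1s: 4

No, parity error (4 ones)


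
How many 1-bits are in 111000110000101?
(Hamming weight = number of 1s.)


Counting 1s in 111000110000101

7


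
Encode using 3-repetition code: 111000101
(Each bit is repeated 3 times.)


Each bit -> 3 copies

111111111000000000111000111


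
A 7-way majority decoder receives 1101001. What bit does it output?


Ones: 4 out of 7
Threshold: 4

1 (4/7 voted 1)


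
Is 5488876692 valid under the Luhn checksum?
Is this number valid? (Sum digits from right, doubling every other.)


Luhn sum = 54
54 mod 10 = 4

Invalid (Luhn sum mod 10 = 4)


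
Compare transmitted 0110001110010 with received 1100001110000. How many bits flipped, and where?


XOR: 1010000000010

3 error(s) at position(s): 0, 2, 11


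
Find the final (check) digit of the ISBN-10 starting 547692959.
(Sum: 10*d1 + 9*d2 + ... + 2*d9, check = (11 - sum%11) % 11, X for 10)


Weighted sum: 317
317 mod 11 = 9

Check digit: 2


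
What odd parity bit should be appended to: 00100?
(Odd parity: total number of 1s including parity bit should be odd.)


Number of 1s in data: 1
Parity bit: 0

0


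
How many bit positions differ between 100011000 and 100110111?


XOR: 000101111
Count of 1s: 5

5


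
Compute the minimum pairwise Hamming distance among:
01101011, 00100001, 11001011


Comparing all pairs, minimum distance: 2
Can detect 1 errors, correct 0 errors

2


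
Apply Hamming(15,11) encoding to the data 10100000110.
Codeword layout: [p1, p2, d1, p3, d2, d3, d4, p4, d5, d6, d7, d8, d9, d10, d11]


Parity bits: p1=0, p2=1, p3=1, p4=0

011101000000110


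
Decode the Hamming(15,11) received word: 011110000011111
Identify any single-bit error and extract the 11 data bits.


Syndrome = 11: error at position 11

Data: 11000001111 (corrected bit 11)


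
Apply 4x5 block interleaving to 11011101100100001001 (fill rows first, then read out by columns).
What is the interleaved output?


Matrix:
  11011
  10110
  01000
  01001
Read columns: 11001011010011001001

11001011010011001001


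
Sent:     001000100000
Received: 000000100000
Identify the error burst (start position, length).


XOR: 001000000000

Burst at position 2, length 1


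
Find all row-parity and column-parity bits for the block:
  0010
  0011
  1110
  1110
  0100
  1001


Row parities: 101110
Column parities: 1100

Row P: 101110, Col P: 1100, Corner: 0


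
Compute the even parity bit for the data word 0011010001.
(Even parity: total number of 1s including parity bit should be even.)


Number of 1s in data: 4
Parity bit: 0

0


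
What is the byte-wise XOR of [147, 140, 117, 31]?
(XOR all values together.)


XOR chain: 147 ^ 140 ^ 117 ^ 31 = 117

117


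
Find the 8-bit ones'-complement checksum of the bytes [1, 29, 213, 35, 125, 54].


Sum = 457 mod 256 = 201
Complement = 54

54


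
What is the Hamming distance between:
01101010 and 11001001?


XOR: 10100011
Count of 1s: 4

4


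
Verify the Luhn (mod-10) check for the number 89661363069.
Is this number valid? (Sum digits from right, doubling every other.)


Luhn sum = 57
57 mod 10 = 7

Invalid (Luhn sum mod 10 = 7)


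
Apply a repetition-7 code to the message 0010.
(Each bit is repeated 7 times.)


Each bit -> 7 copies

0000000000000011111110000000


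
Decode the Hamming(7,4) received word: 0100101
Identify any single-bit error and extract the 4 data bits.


Syndrome = 0: no error detected

Data: 0101 (no errors)


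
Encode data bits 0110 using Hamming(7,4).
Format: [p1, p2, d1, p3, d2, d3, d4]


Parity bits: p1=1, p2=1, p3=0

1100110


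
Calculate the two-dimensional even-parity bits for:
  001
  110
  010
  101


Row parities: 1010
Column parities: 000

Row P: 1010, Col P: 000, Corner: 0


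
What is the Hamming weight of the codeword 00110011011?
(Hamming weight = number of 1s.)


Counting 1s in 00110011011

6


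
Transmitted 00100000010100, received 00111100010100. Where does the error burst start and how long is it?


XOR: 00011100000000

Burst at position 3, length 3


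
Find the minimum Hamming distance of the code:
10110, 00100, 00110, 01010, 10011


Comparing all pairs, minimum distance: 1
Can detect 0 errors, correct 0 errors

1


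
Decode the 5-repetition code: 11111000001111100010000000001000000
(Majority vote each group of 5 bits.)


Groups: 11111, 00000, 11111, 00010, 00000, 00010, 00000
Majority votes: 1010000

1010000


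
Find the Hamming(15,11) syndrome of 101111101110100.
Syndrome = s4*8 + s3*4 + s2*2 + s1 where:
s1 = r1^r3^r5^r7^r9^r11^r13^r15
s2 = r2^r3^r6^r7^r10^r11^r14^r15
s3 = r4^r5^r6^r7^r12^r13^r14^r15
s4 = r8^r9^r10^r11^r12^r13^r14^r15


s1=1, s2=1, s3=1, s4=0

Syndrome = 7 (error at position 7)


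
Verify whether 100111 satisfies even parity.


Number of 1s: 4

Yes, parity is correct (4 ones)


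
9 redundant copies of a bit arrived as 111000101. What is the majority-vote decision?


Ones: 5 out of 9
Threshold: 5

1 (5/9 voted 1)


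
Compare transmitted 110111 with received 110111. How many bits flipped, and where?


XOR: 000000

0 errors (received matches sent)


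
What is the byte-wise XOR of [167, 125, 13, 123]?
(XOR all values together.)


XOR chain: 167 ^ 125 ^ 13 ^ 123 = 172

172


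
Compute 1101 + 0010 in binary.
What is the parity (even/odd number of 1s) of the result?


1101 = 13
0010 = 2
Sum = 15 = 1111
1s count = 4

even parity (4 ones in 1111)


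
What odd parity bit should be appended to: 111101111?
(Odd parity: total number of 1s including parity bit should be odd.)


Number of 1s in data: 8
Parity bit: 1

1


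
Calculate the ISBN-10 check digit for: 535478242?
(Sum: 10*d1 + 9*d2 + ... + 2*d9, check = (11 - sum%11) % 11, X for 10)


Weighted sum: 251
251 mod 11 = 9

Check digit: 2


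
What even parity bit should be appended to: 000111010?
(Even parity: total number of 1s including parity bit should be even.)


Number of 1s in data: 4
Parity bit: 0

0


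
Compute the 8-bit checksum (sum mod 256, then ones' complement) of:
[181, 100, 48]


Sum = 329 mod 256 = 73
Complement = 182

182


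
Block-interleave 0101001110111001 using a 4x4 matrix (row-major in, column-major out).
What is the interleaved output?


Matrix:
  0101
  0011
  1011
  1001
Read columns: 0011100001101111

0011100001101111


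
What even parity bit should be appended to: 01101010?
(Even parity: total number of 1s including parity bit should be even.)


Number of 1s in data: 4
Parity bit: 0

0


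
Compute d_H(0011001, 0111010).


XOR: 0100011
Count of 1s: 3

3


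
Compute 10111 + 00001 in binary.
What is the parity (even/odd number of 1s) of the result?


10111 = 23
00001 = 1
Sum = 24 = 11000
1s count = 2

even parity (2 ones in 11000)


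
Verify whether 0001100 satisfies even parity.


Number of 1s: 2

Yes, parity is correct (2 ones)


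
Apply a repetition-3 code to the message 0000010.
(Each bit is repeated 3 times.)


Each bit -> 3 copies

000000000000000111000


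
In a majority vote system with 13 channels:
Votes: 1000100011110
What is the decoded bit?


Ones: 6 out of 13
Threshold: 7

0 (6/13 voted 1)


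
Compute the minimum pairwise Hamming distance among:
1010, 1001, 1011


Comparing all pairs, minimum distance: 1
Can detect 0 errors, correct 0 errors

1


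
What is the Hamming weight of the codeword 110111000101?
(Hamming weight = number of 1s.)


Counting 1s in 110111000101

7


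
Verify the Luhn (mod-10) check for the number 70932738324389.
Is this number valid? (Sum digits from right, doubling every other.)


Luhn sum = 77
77 mod 10 = 7

Invalid (Luhn sum mod 10 = 7)


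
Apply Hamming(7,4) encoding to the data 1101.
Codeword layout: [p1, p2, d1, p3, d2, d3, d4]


Parity bits: p1=1, p2=0, p3=0

1010101


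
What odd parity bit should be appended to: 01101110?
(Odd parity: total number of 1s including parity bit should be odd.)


Number of 1s in data: 5
Parity bit: 0

0


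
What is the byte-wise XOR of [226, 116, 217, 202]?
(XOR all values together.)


XOR chain: 226 ^ 116 ^ 217 ^ 202 = 133

133


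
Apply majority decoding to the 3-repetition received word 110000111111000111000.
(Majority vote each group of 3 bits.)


Groups: 110, 000, 111, 111, 000, 111, 000
Majority votes: 1011010

1011010


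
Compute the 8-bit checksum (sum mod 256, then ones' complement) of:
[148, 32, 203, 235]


Sum = 618 mod 256 = 106
Complement = 149

149


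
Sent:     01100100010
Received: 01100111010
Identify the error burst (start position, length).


XOR: 00000011000

Burst at position 6, length 2


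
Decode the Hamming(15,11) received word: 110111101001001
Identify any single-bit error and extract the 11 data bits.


Syndrome = 9: error at position 9

Data: 01110001001 (corrected bit 9)


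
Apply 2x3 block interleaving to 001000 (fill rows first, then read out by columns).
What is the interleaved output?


Matrix:
  001
  000
Read columns: 000010

000010


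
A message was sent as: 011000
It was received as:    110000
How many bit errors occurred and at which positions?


XOR: 101000

2 error(s) at position(s): 0, 2


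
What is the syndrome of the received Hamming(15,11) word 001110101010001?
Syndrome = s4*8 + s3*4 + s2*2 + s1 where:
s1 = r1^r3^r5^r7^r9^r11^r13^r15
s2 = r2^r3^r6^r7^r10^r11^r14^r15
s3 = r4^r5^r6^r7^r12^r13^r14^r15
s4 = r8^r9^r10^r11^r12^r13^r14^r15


s1=0, s2=0, s3=0, s4=1

Syndrome = 8 (error at position 8)


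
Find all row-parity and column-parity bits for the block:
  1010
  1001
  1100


Row parities: 000
Column parities: 1111

Row P: 000, Col P: 1111, Corner: 0


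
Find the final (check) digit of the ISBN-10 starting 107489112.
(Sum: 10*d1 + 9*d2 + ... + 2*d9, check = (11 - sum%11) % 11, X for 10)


Weighted sum: 198
198 mod 11 = 0

Check digit: 0


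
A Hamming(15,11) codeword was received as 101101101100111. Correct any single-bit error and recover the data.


Syndrome = 8: error at position 8

Data: 10111100111 (corrected bit 8)


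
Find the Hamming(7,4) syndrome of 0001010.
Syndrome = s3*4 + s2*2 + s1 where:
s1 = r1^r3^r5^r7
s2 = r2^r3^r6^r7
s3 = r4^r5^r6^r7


s1=0, s2=1, s3=0

Syndrome = 2 (error at position 2)


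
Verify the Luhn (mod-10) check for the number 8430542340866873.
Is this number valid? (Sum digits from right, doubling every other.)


Luhn sum = 69
69 mod 10 = 9

Invalid (Luhn sum mod 10 = 9)


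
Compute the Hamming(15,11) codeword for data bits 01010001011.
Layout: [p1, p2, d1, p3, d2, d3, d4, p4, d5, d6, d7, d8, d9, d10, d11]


Parity bits: p1=1, p2=1, p3=1, p4=1

110110110001011


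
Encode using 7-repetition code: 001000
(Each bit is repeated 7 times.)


Each bit -> 7 copies

000000000000001111111000000000000000000000


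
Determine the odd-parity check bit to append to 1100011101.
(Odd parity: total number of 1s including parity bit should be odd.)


Number of 1s in data: 6
Parity bit: 1

1


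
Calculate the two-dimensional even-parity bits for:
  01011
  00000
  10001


Row parities: 100
Column parities: 11010

Row P: 100, Col P: 11010, Corner: 1


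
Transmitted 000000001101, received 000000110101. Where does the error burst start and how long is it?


XOR: 000000111000

Burst at position 6, length 3


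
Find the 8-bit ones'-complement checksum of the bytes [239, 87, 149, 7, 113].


Sum = 595 mod 256 = 83
Complement = 172

172


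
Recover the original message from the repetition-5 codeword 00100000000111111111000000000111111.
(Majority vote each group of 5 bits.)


Groups: 00100, 00000, 01111, 11111, 00000, 00001, 11111
Majority votes: 0011001

0011001


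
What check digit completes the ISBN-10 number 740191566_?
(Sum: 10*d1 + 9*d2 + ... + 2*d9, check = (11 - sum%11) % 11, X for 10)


Weighted sum: 222
222 mod 11 = 2

Check digit: 9


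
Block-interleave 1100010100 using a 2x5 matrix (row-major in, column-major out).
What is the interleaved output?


Matrix:
  11000
  10100
Read columns: 1110010000

1110010000


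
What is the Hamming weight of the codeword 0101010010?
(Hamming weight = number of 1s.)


Counting 1s in 0101010010

4


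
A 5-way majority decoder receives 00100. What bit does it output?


Ones: 1 out of 5
Threshold: 3

0 (1/5 voted 1)


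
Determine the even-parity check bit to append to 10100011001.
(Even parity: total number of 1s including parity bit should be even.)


Number of 1s in data: 5
Parity bit: 1

1


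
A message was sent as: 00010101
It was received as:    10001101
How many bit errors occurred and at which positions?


XOR: 10011000

3 error(s) at position(s): 0, 3, 4


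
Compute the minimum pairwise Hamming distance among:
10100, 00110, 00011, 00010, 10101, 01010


Comparing all pairs, minimum distance: 1
Can detect 0 errors, correct 0 errors

1


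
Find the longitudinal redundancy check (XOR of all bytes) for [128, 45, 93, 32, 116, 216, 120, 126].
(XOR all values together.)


XOR chain: 128 ^ 45 ^ 93 ^ 32 ^ 116 ^ 216 ^ 120 ^ 126 = 122

122


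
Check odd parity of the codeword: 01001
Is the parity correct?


Number of 1s: 2

No, parity error (2 ones)


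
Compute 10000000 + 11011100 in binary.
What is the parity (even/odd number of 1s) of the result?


10000000 = 128
11011100 = 220
Sum = 348 = 101011100
1s count = 5

odd parity (5 ones in 101011100)


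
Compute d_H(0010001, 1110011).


XOR: 1100010
Count of 1s: 3

3


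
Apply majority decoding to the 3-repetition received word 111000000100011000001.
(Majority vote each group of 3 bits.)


Groups: 111, 000, 000, 100, 011, 000, 001
Majority votes: 1000100

1000100


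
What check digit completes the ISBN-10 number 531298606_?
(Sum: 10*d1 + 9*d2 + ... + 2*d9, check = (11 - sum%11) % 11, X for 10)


Weighted sum: 229
229 mod 11 = 9

Check digit: 2


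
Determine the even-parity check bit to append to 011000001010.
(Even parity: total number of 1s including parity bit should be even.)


Number of 1s in data: 4
Parity bit: 0

0


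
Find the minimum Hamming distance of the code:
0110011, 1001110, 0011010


Comparing all pairs, minimum distance: 3
Can detect 2 errors, correct 1 errors

3


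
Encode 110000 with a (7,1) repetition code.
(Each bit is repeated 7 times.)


Each bit -> 7 copies

111111111111110000000000000000000000000000


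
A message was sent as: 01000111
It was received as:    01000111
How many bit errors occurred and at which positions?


XOR: 00000000

0 errors (received matches sent)


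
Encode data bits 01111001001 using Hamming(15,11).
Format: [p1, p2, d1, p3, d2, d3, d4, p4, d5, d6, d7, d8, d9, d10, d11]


Parity bits: p1=0, p2=1, p3=1, p4=1

010111111001001


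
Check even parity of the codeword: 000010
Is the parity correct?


Number of 1s: 1

No, parity error (1 ones)


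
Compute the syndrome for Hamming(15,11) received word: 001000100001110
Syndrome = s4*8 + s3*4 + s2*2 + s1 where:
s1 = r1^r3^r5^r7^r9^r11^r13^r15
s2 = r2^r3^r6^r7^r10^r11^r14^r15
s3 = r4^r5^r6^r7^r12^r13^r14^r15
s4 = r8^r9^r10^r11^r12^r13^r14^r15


s1=1, s2=1, s3=0, s4=1

Syndrome = 11 (error at position 11)


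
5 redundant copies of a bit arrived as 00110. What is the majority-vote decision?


Ones: 2 out of 5
Threshold: 3

0 (2/5 voted 1)


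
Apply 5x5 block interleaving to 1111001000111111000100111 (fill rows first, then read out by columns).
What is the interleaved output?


Matrix:
  11110
  01000
  11111
  10001
  00111
Read columns: 1011011100101011010100111

1011011100101011010100111


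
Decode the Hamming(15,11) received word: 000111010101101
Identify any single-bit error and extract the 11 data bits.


Syndrome = 11: error at position 11

Data: 01100111101 (corrected bit 11)


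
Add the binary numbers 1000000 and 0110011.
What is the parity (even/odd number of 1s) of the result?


1000000 = 64
0110011 = 51
Sum = 115 = 1110011
1s count = 5

odd parity (5 ones in 1110011)


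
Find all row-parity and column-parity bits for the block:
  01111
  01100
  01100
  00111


Row parities: 0001
Column parities: 01000

Row P: 0001, Col P: 01000, Corner: 1


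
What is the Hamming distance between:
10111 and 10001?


XOR: 00110
Count of 1s: 2

2


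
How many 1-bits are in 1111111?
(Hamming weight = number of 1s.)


Counting 1s in 1111111

7


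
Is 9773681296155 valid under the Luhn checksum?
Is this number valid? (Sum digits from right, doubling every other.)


Luhn sum = 64
64 mod 10 = 4

Invalid (Luhn sum mod 10 = 4)


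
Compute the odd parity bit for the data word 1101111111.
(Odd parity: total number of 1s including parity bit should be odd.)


Number of 1s in data: 9
Parity bit: 0

0


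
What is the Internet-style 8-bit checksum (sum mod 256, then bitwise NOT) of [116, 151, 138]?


Sum = 405 mod 256 = 149
Complement = 106

106


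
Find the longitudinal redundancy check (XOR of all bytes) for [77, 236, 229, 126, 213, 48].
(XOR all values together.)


XOR chain: 77 ^ 236 ^ 229 ^ 126 ^ 213 ^ 48 = 223

223


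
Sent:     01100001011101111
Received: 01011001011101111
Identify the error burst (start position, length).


XOR: 00111000000000000

Burst at position 2, length 3


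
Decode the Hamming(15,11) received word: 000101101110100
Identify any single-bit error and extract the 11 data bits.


Syndrome = 0: no error detected

Data: 00111110100 (no errors)


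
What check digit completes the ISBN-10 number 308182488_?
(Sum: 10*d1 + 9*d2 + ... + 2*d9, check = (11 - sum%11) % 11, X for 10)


Weighted sum: 215
215 mod 11 = 6

Check digit: 5


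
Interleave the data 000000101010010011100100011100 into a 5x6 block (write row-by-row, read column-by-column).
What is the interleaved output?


Matrix:
  000000
  101010
  010011
  100100
  011100
Read columns: 010100010101001000110110000100

010100010101001000110110000100


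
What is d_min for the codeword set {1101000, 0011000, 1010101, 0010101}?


Comparing all pairs, minimum distance: 1
Can detect 0 errors, correct 0 errors

1


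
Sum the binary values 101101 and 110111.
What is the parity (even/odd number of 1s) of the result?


101101 = 45
110111 = 55
Sum = 100 = 1100100
1s count = 3

odd parity (3 ones in 1100100)


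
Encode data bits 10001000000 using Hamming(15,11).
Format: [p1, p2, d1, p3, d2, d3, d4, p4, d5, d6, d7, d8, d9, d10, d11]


Parity bits: p1=0, p2=1, p3=0, p4=1

011000011000000


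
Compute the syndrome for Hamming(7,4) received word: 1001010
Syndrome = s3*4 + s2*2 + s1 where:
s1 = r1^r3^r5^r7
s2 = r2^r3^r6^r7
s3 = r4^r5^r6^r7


s1=1, s2=1, s3=0

Syndrome = 3 (error at position 3)


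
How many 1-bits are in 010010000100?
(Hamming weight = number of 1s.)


Counting 1s in 010010000100

3


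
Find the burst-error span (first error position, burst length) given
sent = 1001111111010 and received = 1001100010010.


XOR: 0000011101000

Burst at position 5, length 5


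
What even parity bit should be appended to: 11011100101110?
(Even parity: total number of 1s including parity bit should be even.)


Number of 1s in data: 9
Parity bit: 1

1


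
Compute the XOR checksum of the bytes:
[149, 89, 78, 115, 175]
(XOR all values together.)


XOR chain: 149 ^ 89 ^ 78 ^ 115 ^ 175 = 94

94


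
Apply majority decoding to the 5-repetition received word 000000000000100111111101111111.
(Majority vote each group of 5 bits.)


Groups: 00000, 00000, 00100, 11111, 11011, 11111
Majority votes: 000111

000111


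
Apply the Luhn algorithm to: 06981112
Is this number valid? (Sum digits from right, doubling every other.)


Luhn sum = 30
30 mod 10 = 0

Valid (Luhn sum mod 10 = 0)


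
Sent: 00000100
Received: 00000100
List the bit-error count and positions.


XOR: 00000000

0 errors (received matches sent)


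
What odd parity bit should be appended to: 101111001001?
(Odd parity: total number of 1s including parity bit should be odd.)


Number of 1s in data: 7
Parity bit: 0

0


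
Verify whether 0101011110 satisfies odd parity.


Number of 1s: 6

No, parity error (6 ones)


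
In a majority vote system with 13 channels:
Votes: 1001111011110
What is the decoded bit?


Ones: 9 out of 13
Threshold: 7

1 (9/13 voted 1)


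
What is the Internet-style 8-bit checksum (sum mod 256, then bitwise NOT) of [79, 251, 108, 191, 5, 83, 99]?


Sum = 816 mod 256 = 48
Complement = 207

207


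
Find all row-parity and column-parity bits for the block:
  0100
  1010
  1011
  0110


Row parities: 1010
Column parities: 0011

Row P: 1010, Col P: 0011, Corner: 0


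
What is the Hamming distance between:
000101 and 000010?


XOR: 000111
Count of 1s: 3

3


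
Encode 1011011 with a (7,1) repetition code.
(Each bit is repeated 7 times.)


Each bit -> 7 copies

1111111000000011111111111111000000011111111111111


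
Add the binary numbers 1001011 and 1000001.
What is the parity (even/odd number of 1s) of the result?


1001011 = 75
1000001 = 65
Sum = 140 = 10001100
1s count = 3

odd parity (3 ones in 10001100)


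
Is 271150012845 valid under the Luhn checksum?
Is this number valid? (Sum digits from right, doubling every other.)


Luhn sum = 41
41 mod 10 = 1

Invalid (Luhn sum mod 10 = 1)


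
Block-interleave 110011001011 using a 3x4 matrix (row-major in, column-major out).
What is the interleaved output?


Matrix:
  1100
  1100
  1011
Read columns: 111110001001

111110001001


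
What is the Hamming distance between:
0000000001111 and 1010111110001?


XOR: 1010111111110
Count of 1s: 10

10


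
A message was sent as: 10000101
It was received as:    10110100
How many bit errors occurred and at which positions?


XOR: 00110001

3 error(s) at position(s): 2, 3, 7


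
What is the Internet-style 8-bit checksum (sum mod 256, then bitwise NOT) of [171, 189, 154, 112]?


Sum = 626 mod 256 = 114
Complement = 141

141


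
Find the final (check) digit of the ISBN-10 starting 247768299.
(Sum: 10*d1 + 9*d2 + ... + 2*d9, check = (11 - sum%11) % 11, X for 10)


Weighted sum: 290
290 mod 11 = 4

Check digit: 7


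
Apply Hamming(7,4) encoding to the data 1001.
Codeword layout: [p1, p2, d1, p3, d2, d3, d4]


Parity bits: p1=0, p2=0, p3=1

0011001


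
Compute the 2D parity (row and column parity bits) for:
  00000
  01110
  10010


Row parities: 010
Column parities: 11100

Row P: 010, Col P: 11100, Corner: 1


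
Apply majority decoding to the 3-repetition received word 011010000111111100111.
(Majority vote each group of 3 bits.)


Groups: 011, 010, 000, 111, 111, 100, 111
Majority votes: 1001101

1001101


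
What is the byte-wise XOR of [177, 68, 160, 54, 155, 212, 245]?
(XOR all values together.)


XOR chain: 177 ^ 68 ^ 160 ^ 54 ^ 155 ^ 212 ^ 245 = 217

217


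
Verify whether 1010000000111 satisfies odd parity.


Number of 1s: 5

Yes, parity is correct (5 ones)


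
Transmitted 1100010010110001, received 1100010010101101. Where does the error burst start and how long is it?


XOR: 0000000000011100

Burst at position 11, length 3


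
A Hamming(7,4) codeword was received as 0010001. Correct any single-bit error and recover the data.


Syndrome = 4: error at position 4

Data: 1001 (corrected bit 4)


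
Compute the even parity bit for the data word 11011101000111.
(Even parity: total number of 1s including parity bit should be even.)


Number of 1s in data: 9
Parity bit: 1

1


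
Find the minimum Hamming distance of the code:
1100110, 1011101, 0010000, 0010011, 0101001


Comparing all pairs, minimum distance: 2
Can detect 1 errors, correct 0 errors

2


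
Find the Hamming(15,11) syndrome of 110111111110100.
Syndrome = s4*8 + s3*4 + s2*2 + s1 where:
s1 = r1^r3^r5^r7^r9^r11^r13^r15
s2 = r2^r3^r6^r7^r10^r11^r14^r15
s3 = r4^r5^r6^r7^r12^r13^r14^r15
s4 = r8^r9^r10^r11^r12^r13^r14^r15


s1=0, s2=1, s3=1, s4=1

Syndrome = 14 (error at position 14)


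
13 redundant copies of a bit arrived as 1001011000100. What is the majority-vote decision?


Ones: 5 out of 13
Threshold: 7

0 (5/13 voted 1)


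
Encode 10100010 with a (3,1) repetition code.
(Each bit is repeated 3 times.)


Each bit -> 3 copies

111000111000000000111000


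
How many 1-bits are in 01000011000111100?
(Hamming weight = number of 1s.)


Counting 1s in 01000011000111100

7


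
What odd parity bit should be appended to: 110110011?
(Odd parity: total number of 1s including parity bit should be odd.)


Number of 1s in data: 6
Parity bit: 1

1


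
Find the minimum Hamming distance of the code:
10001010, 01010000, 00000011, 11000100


Comparing all pairs, minimum distance: 3
Can detect 2 errors, correct 1 errors

3


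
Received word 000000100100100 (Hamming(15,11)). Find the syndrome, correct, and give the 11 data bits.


Syndrome = 0: no error detected

Data: 00010100100 (no errors)


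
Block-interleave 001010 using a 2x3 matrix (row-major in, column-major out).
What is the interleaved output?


Matrix:
  001
  010
Read columns: 000110

000110


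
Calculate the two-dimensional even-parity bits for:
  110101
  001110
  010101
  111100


Row parities: 0110
Column parities: 010010

Row P: 0110, Col P: 010010, Corner: 0


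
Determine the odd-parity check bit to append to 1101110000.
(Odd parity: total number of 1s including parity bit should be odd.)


Number of 1s in data: 5
Parity bit: 0

0


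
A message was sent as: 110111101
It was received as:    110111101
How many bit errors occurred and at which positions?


XOR: 000000000

0 errors (received matches sent)


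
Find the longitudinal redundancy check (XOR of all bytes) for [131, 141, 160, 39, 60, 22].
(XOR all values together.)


XOR chain: 131 ^ 141 ^ 160 ^ 39 ^ 60 ^ 22 = 163

163


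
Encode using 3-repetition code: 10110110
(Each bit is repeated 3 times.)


Each bit -> 3 copies

111000111111000111111000


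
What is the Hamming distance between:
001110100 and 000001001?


XOR: 001111101
Count of 1s: 6

6


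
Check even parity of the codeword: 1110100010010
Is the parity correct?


Number of 1s: 6

Yes, parity is correct (6 ones)


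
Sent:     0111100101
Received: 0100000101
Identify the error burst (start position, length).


XOR: 0011100000

Burst at position 2, length 3


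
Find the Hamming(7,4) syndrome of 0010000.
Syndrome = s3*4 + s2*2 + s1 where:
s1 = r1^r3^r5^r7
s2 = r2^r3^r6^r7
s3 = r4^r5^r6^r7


s1=1, s2=1, s3=0

Syndrome = 3 (error at position 3)


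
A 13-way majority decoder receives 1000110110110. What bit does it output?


Ones: 7 out of 13
Threshold: 7

1 (7/13 voted 1)


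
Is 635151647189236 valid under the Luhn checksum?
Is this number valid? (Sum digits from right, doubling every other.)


Luhn sum = 80
80 mod 10 = 0

Valid (Luhn sum mod 10 = 0)


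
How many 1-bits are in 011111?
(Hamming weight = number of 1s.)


Counting 1s in 011111

5


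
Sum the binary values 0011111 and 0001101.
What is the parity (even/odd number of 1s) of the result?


0011111 = 31
0001101 = 13
Sum = 44 = 101100
1s count = 3

odd parity (3 ones in 101100)


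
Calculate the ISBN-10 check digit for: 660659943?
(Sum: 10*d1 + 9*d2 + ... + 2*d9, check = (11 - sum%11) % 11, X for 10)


Weighted sum: 285
285 mod 11 = 10

Check digit: 1


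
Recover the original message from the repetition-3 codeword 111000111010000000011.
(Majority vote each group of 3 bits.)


Groups: 111, 000, 111, 010, 000, 000, 011
Majority votes: 1010001

1010001


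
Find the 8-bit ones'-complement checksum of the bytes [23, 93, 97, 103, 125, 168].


Sum = 609 mod 256 = 97
Complement = 158

158


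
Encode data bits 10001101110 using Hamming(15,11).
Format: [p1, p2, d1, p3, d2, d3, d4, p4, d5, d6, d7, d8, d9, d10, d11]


Parity bits: p1=1, p2=1, p3=1, p4=1

111100011101110


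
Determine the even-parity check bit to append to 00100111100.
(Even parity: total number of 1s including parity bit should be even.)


Number of 1s in data: 5
Parity bit: 1

1


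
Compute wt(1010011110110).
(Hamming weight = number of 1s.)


Counting 1s in 1010011110110

8


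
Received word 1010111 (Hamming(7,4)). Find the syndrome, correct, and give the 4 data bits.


Syndrome = 6: error at position 6

Data: 1101 (corrected bit 6)


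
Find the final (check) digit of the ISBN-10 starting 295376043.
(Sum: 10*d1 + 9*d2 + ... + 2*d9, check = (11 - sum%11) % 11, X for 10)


Weighted sum: 252
252 mod 11 = 10

Check digit: 1


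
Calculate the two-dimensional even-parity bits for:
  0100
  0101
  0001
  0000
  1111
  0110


Row parities: 101000
Column parities: 1001

Row P: 101000, Col P: 1001, Corner: 0


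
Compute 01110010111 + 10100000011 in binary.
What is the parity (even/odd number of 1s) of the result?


01110010111 = 919
10100000011 = 1283
Sum = 2202 = 100010011010
1s count = 5

odd parity (5 ones in 100010011010)


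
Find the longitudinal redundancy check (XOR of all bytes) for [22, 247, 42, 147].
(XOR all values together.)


XOR chain: 22 ^ 247 ^ 42 ^ 147 = 88

88


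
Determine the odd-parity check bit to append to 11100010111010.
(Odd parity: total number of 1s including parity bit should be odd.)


Number of 1s in data: 8
Parity bit: 1

1


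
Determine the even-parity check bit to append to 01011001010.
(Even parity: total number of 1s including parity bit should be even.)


Number of 1s in data: 5
Parity bit: 1

1


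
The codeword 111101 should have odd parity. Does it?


Number of 1s: 5

Yes, parity is correct (5 ones)


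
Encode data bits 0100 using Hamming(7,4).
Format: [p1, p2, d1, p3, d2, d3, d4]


Parity bits: p1=1, p2=0, p3=1

1001100


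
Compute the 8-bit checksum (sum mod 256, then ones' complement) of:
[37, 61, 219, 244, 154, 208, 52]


Sum = 975 mod 256 = 207
Complement = 48

48


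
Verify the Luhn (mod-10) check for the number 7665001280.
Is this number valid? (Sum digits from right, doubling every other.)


Luhn sum = 30
30 mod 10 = 0

Valid (Luhn sum mod 10 = 0)


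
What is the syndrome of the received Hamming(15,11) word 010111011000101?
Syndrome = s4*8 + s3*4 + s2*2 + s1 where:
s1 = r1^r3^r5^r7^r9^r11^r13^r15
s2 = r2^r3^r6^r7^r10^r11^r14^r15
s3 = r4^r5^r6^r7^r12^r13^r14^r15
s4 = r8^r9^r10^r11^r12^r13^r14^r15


s1=0, s2=1, s3=1, s4=0

Syndrome = 6 (error at position 6)


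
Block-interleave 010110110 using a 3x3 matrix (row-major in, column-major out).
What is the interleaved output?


Matrix:
  010
  110
  110
Read columns: 011111000

011111000


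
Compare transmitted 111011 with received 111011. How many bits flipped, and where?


XOR: 000000

0 errors (received matches sent)


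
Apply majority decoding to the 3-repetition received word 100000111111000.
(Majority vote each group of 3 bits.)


Groups: 100, 000, 111, 111, 000
Majority votes: 00110

00110


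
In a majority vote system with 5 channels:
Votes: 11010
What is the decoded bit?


Ones: 3 out of 5
Threshold: 3

1 (3/5 voted 1)


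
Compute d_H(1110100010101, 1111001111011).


XOR: 0001101101110
Count of 1s: 7

7


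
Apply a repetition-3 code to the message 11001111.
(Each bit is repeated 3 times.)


Each bit -> 3 copies

111111000000111111111111


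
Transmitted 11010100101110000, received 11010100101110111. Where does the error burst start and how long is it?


XOR: 00000000000000111

Burst at position 14, length 3


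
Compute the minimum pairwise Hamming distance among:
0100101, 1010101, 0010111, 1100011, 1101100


Comparing all pairs, minimum distance: 2
Can detect 1 errors, correct 0 errors

2


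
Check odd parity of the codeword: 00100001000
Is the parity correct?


Number of 1s: 2

No, parity error (2 ones)


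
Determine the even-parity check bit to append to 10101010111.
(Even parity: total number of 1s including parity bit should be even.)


Number of 1s in data: 7
Parity bit: 1

1


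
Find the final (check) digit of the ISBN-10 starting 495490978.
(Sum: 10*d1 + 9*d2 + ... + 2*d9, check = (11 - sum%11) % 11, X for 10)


Weighted sum: 316
316 mod 11 = 8

Check digit: 3


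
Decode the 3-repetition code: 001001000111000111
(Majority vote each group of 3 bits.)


Groups: 001, 001, 000, 111, 000, 111
Majority votes: 000101

000101


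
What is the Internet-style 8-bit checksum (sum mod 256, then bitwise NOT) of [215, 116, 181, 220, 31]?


Sum = 763 mod 256 = 251
Complement = 4

4


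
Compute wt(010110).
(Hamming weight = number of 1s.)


Counting 1s in 010110

3


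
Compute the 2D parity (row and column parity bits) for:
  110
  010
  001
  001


Row parities: 0111
Column parities: 100

Row P: 0111, Col P: 100, Corner: 1


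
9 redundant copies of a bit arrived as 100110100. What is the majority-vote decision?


Ones: 4 out of 9
Threshold: 5

0 (4/9 voted 1)


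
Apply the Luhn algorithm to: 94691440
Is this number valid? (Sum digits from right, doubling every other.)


Luhn sum = 39
39 mod 10 = 9

Invalid (Luhn sum mod 10 = 9)


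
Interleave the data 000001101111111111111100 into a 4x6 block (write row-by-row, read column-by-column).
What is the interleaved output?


Matrix:
  000001
  101111
  111111
  111100
Read columns: 011100110111011101101110

011100110111011101101110


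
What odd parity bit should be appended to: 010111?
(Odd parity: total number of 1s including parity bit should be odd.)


Number of 1s in data: 4
Parity bit: 1

1


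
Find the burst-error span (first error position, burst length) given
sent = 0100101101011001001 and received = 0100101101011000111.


XOR: 0000000000000001110

Burst at position 15, length 3
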